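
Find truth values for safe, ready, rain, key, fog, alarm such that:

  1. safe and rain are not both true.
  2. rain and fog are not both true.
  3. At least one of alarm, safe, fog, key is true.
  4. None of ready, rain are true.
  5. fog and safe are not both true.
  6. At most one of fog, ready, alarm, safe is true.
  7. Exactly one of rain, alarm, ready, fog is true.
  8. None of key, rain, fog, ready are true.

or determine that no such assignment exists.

safe = False; ready = False; rain = False; key = False; fog = False; alarm = True

  (1) safe=F, rain=F — not both ✓
  (2) rain=F, fog=F — not both ✓
  (3) {alarm, safe, fog, key}: 1 true — at least one ✓
  (4) {ready, rain}: 0 true — none ✓
  (5) fog=F, safe=F — not both ✓
  (6) {fog, ready, alarm, safe}: 1 true — at most one ✓
  (7) {rain, alarm, ready, fog}: 1 true — exactly one ✓
  (8) {key, rain, fog, ready}: 0 true — none ✓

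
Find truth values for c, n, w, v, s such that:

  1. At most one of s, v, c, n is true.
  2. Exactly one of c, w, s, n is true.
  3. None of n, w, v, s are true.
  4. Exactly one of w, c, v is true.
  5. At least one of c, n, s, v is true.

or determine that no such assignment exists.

c = True, n = False, w = False, v = False, s = False

  (1) {s, v, c, n}: 1 true — at most one ✓
  (2) {c, w, s, n}: 1 true — exactly one ✓
  (3) {n, w, v, s}: 0 true — none ✓
  (4) {w, c, v}: 1 true — exactly one ✓
  (5) {c, n, s, v}: 1 true — at least one ✓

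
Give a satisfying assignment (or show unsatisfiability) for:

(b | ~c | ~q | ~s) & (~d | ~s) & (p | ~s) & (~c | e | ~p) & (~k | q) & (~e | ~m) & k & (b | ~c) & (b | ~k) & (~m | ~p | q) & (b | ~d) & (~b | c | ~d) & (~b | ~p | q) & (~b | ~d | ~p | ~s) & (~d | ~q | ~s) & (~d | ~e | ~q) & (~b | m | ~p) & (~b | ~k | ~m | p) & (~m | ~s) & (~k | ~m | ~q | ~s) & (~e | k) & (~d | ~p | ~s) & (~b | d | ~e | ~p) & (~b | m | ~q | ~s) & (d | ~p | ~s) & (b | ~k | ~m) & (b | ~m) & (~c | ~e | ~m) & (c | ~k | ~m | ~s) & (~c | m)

d=F, e=T, k=T, c=F, p=F, q=T, m=F, s=F, b=T

Unit clause (k) forces k = True.
In (b | ~k) only b is left, so b = True.
In (~k | q) only q is left, so q = True.
Set d = False.
Set e = True.
  then (~e | ~m) forces m = False.
  then (~b | m | ~p) forces p = False.
  then (~b | m | ~q | ~s) forces s = False.
  then (~c | m) forces c = False.
All clauses satisfied.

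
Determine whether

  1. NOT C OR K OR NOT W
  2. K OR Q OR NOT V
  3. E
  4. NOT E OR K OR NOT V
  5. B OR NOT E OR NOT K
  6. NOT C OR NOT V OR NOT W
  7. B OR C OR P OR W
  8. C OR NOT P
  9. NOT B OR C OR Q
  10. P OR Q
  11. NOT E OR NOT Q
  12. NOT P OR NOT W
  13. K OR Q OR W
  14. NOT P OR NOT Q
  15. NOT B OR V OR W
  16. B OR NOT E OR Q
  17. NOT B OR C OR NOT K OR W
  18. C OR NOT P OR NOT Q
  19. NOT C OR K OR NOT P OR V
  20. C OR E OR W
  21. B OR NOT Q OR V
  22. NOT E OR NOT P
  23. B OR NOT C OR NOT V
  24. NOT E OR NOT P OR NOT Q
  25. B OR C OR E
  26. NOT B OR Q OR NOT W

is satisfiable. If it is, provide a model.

UNSATISFIABLE

Case E = True:
  (NOT E OR NOT Q) forces Q = False.
  (P OR Q) forces P = True.
  Clause (NOT E OR NOT P) is falsified — contradiction.
Case E = False:
  Clause (E) is falsified — contradiction.
Both cases fail, so the formula is unsatisfiable.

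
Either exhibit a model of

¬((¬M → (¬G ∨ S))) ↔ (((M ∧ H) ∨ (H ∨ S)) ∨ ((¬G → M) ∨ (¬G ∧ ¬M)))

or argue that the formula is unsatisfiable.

S = False, H = True, G = True, M = False

  ¬((¬M → (¬G ∨ S))) ↔ (((M ∧ H) ∨ (H ∨ S)) ∨ ((¬G → M) ∨ (¬G ∧ ¬M))) = True
    ¬((¬M → (¬G ∨ S))) = True
      ¬M → (¬G ∨ S) = False
        ¬M = True
        ¬G ∨ S = False
          ¬G = False
    ((M ∧ H) ∨ (H ∨ S)) ∨ ((¬G → M) ∨ (¬G ∧ ¬M)) = True
      (M ∧ H) ∨ (H ∨ S) = True
        M ∧ H = False
        H ∨ S = True
      (¬G → M) ∨ (¬G ∧ ¬M) = True
        ¬G → M = True
          ¬G = False
        ¬G ∧ ¬M = False
          ¬G = False
          ¬M = True
The formula evaluates to True.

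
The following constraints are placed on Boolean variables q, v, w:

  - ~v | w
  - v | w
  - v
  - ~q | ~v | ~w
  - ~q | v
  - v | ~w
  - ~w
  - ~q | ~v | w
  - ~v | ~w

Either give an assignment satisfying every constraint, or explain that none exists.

No satisfying assignment exists.

Case v = True:
  (~v | w) forces w = True.
  Clause (~w) is falsified — contradiction.
Case v = False:
  Clause (v) is falsified — contradiction.
Both cases fail, so the formula is unsatisfiable.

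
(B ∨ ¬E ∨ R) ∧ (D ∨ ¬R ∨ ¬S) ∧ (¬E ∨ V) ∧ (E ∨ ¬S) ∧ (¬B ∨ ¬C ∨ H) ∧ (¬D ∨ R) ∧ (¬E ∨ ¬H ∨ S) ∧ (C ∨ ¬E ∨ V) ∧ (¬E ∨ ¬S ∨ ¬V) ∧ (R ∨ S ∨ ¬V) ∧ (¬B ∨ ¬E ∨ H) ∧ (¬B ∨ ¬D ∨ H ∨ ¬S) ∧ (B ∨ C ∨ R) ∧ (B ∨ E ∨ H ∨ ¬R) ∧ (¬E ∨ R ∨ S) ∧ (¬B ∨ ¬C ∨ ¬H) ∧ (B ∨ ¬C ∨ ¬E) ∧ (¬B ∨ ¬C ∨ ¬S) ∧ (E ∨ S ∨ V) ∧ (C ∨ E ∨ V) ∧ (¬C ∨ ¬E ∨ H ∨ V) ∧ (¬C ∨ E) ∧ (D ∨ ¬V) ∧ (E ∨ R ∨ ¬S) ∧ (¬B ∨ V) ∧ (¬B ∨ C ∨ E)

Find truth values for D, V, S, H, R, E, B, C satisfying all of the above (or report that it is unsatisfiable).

D: True, V: True, S: False, H: False, R: True, E: True, B: False, C: False

Try D = False:
  (D ∨ ¬V) forces V = False.
  (¬E ∨ V) forces E = False.
  (E ∨ ¬S) forces S = False.
  clause (E ∨ S ∨ V) is falsified — backtrack.
So D = True.
  then (¬D ∨ R) forces R = True.
Try V = False:
  (¬E ∨ V) forces E = False.
  (E ∨ ¬S) forces S = False.
  clause (E ∨ S ∨ V) is falsified — backtrack.
So V = True.
Try S = True:
  (E ∨ ¬S) forces E = True.
  clause (¬E ∨ ¬S ∨ ¬V) is falsified — backtrack.
So S = False.
Set H = False.
Set E = True.
  then (¬B ∨ ¬E ∨ H) forces B = False.
  then (B ∨ ¬C ∨ ¬E) forces C = False.
All clauses satisfied.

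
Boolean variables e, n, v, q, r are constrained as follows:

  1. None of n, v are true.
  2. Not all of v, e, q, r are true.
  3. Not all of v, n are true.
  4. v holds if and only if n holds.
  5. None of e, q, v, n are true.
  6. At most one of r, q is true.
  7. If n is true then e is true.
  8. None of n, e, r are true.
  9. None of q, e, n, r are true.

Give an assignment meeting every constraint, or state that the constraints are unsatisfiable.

e=F, n=F, v=F, q=F, r=F

  (1) {n, v}: 0 true — none ✓
  (2) {v, e, q, r}: 0/4 true — not all ✓
  (3) {v, n}: 0/2 true — not all ✓
  (4) v=F, n=F — same ✓
  (5) {e, q, v, n}: 0 true — none ✓
  (6) {r, q}: 0 true — at most one ✓
  (7) n=F ⇒ e: vacuous ✓
  (8) {n, e, r}: 0 true — none ✓
  (9) {q, e, n, r}: 0 true — none ✓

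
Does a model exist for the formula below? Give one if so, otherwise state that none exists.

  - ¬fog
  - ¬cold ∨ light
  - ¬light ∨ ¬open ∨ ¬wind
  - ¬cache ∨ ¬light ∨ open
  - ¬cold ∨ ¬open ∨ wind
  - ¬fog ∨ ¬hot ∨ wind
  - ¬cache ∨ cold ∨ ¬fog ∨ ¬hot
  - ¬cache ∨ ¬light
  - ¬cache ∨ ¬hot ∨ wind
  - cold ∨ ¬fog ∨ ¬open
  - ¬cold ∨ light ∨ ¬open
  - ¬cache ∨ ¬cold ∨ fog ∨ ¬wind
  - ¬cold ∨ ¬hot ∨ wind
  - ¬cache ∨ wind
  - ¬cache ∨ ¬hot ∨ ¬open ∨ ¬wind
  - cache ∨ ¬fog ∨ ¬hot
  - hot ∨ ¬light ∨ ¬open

cold = False, cache = False, fog = False, light = False, hot = False, open = True, wind = True

Unit clause (¬fog) forces fog = False.
Set cold = False.
Set cache = False.
Set light = False.
Set hot = False.
Set open = True.
Set wind = True.
All clauses satisfied.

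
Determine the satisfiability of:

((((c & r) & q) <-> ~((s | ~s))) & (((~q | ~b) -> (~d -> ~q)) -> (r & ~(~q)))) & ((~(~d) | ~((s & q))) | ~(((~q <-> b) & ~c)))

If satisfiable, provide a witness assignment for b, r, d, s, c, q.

b=F, r=T, d=T, s=F, c=F, q=T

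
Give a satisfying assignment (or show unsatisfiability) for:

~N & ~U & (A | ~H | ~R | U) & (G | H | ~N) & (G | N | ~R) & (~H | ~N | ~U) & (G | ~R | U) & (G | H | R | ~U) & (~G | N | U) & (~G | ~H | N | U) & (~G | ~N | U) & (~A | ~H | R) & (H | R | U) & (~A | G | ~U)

G=F, R=F, A=F, N=F, H=T, U=F

Unit clause (~N) forces N = False.
Unit clause (~U) forces U = False.
In (~G | N | U) only ~G is left, so G = False.
In (G | N | ~R) only ~R is left, so R = False.
In (H | R | U) only H is left, so H = True.
In (~A | ~H | R) only ~A is left, so A = False.
All clauses satisfied.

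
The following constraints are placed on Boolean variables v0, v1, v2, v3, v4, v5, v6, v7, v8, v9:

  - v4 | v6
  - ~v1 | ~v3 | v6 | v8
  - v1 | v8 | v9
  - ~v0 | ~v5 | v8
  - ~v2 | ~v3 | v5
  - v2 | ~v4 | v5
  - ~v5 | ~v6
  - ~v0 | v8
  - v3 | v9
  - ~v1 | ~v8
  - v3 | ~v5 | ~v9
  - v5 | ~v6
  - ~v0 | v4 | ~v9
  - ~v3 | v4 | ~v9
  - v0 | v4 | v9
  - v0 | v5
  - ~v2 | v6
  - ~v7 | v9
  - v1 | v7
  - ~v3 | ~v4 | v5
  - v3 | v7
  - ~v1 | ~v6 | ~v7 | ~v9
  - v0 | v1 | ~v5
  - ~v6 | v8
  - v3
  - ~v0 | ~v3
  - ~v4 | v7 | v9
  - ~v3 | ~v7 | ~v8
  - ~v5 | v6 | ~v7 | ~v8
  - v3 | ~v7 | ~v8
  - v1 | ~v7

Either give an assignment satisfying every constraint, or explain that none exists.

UNSATISFIABLE

Case v1 = True:
  (~v1 | ~v8) forces v8 = False.
  (~v0 | v8) forces v0 = False.
  (v0 | v5) forces v5 = True.
  (~v5 | ~v6) forces v6 = False.
  (v4 | v6) forces v4 = True.
  (~v1 | ~v3 | v6 | v8) forces v3 = False.
  Clause (v3) is falsified — contradiction.
Case v1 = False:
  (v1 | v7) forces v7 = True.
  Clause (v1 | ~v7) is falsified — contradiction.
Both cases fail, so the formula is unsatisfiable.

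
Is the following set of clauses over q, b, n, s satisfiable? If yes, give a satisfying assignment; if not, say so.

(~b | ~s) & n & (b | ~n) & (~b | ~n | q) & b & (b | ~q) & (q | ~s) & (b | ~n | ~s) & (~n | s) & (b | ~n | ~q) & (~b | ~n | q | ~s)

Unsatisfiable — no assignment works.

Case b = True:
  (~b | ~s) forces s = False.
  (n) forces n = True.
  Clause (~n | s) is falsified — contradiction.
Case b = False:
  Clause (b) is falsified — contradiction.
Both cases fail, so the formula is unsatisfiable.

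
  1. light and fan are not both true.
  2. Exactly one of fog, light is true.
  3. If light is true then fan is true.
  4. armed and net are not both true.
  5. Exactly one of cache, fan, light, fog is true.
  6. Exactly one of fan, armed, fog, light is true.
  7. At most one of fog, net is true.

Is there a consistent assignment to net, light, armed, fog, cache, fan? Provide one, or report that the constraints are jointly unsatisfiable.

net: False; light: False; armed: False; fog: True; cache: False; fan: False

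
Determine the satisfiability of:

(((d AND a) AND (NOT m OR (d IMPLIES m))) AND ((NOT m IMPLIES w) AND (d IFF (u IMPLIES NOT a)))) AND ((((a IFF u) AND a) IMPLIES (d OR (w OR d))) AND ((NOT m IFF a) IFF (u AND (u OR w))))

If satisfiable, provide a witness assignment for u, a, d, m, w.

u=F, a=T, d=T, m=T, w=F

  ((d AND a) AND (NOT m OR (d IMPLIES m))) AND ((NOT m IMPLIES w) AND (d IFF (u IMPLIES NOT a))) = True
    (d AND a) AND (NOT m OR (d IMPLIES m)) = True
      d AND a = True
      NOT m OR (d IMPLIES m) = True
        NOT m = False
        d IMPLIES m = True
    (NOT m IMPLIES w) AND (d IFF (u IMPLIES NOT a)) = True
      NOT m IMPLIES w = True
        NOT m = False
      d IFF (u IMPLIES NOT a) = True
        u IMPLIES NOT a = True
          NOT a = False
  (((a IFF u) AND a) IMPLIES (d OR (w OR d))) AND ((NOT m IFF a) IFF (u AND (u OR w))) = True
    ((a IFF u) AND a) IMPLIES (d OR (w OR d)) = True
      (a IFF u) AND a = False
        a IFF u = False
      d OR (w OR d) = True
        w OR d = True
    (NOT m IFF a) IFF (u AND (u OR w)) = True
      NOT m IFF a = False
        NOT m = False
      u AND (u OR w) = False
        u OR w = False
Both conjuncts True, so the formula holds.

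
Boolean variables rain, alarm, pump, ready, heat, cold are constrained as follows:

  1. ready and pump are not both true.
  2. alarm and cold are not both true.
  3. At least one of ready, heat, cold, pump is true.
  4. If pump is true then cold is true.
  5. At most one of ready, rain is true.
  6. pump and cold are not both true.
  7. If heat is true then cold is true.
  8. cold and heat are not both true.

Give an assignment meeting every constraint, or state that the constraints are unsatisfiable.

rain = False; alarm = True; pump = False; ready = True; heat = False; cold = False

  (1) ready=T, pump=F — not both ✓
  (2) alarm=T, cold=F — not both ✓
  (3) {ready, heat, cold, pump}: 1 true — at least one ✓
  (4) pump=F ⇒ cold: vacuous ✓
  (5) {ready, rain}: 1 true — at most one ✓
  (6) pump=F, cold=F — not both ✓
  (7) heat=F ⇒ cold: vacuous ✓
  (8) cold=F, heat=F — not both ✓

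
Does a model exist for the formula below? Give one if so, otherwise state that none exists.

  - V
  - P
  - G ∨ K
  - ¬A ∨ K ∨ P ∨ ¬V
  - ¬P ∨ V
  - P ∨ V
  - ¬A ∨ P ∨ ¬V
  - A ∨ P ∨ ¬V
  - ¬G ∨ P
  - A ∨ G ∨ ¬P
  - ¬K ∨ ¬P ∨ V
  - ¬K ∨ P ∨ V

Unit clause (V) forces V = True.
Unit clause (P) forces P = True.
Set A = False.
  then (A ∨ G ∨ ¬P) forces G = True.
Set K = False.
All clauses satisfied.

A: False, G: True, K: False, V: True, P: True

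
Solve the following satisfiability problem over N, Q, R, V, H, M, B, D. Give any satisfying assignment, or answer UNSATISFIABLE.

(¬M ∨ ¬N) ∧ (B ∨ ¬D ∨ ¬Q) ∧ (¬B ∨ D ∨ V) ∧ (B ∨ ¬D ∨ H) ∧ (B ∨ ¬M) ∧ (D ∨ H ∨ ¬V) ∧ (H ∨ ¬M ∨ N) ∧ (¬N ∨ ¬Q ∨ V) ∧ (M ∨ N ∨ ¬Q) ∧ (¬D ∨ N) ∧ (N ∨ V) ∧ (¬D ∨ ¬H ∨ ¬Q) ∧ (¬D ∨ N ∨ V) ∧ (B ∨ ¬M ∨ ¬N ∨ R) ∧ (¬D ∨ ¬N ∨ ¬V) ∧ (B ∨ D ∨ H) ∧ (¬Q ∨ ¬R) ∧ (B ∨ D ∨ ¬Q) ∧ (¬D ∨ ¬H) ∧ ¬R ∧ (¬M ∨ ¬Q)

Unit clause (¬R) forces R = False.
Set N = True.
  then (¬M ∨ ¬N) forces M = False.
Set Q = False.
Set V = False.
Set H = False.
Try B = False:
  (B ∨ ¬D ∨ H) forces D = False.
  clause (B ∨ D ∨ H) is falsified — backtrack.
So B = True.
  then (¬B ∨ D ∨ V) forces D = True.
All clauses satisfied.

N = True, Q = False, R = False, V = False, H = False, M = False, B = True, D = True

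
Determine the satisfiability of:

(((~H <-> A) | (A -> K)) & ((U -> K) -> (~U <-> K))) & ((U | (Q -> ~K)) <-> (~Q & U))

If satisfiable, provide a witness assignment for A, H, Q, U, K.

A: True, H: False, Q: False, U: True, K: False

  ((~H <-> A) | (A -> K)) & ((U -> K) -> (~U <-> K)) = True
    (~H <-> A) | (A -> K) = True
      ~H <-> A = True
        ~H = True
      A -> K = False
    (U -> K) -> (~U <-> K) = True
      U -> K = False
      ~U <-> K = True
        ~U = False
  (U | (Q -> ~K)) <-> (~Q & U) = True
    U | (Q -> ~K) = True
      Q -> ~K = True
        ~K = True
    ~Q & U = True
      ~Q = True
Both conjuncts True, so the formula holds.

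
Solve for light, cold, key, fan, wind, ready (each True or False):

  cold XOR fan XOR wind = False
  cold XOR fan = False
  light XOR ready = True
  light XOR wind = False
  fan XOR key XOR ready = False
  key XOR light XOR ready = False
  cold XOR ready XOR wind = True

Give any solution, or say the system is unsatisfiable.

light=F; cold=F; key=T; fan=F; wind=F; ready=T

cold XOR fan XOR wind = F XOR F XOR F = False ✓
cold XOR fan = F XOR F = False ✓
light XOR ready = F XOR T = True ✓
light XOR wind = F XOR F = False ✓
fan XOR key XOR ready = F XOR T XOR T = False ✓
key XOR light XOR ready = T XOR F XOR T = False ✓
cold XOR ready XOR wind = F XOR T XOR F = True ✓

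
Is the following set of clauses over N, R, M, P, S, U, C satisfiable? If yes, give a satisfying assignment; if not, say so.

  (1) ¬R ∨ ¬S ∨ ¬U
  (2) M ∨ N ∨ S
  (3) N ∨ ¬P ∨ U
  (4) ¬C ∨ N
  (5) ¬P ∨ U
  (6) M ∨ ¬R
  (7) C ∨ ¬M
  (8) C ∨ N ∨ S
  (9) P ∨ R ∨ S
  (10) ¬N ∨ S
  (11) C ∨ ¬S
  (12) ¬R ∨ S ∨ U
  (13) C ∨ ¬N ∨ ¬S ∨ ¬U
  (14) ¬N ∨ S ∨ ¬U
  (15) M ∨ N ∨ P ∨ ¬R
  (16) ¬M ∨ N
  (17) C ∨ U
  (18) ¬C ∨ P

N = True, R = False, M = True, P = True, S = True, U = True, C = True

Try N = False:
  (¬C ∨ N) forces C = False.
  (C ∨ ¬M) forces M = False.
  (M ∨ N ∨ S) forces S = True.
  clause (C ∨ ¬S) is falsified — backtrack.
So N = True.
  then (¬N ∨ S) forces S = True.
  then (C ∨ ¬S) forces C = True.
  then (¬C ∨ P) forces P = True.
  then (¬P ∨ U) forces U = True.
  then (¬R ∨ ¬S ∨ ¬U) forces R = False.
Set M = True.
All clauses satisfied.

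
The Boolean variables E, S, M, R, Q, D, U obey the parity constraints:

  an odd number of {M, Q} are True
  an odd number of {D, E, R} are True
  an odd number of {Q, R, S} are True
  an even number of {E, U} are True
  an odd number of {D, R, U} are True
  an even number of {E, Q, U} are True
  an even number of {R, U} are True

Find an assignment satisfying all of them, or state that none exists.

E = True; S = False; M = True; R = True; Q = False; D = True; U = True

{M, Q}: 1 true → odd ✓
{D, E, R}: 3 true → odd ✓
{Q, R, S}: 1 true → odd ✓
{E, U}: 2 true → even ✓
{D, R, U}: 3 true → odd ✓
{E, Q, U}: 2 true → even ✓
{R, U}: 2 true → even ✓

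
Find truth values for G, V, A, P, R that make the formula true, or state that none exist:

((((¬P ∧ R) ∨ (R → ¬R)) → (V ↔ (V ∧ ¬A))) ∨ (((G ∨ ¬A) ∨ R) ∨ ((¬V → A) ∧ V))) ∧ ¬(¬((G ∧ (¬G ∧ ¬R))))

The conjunct ¬(¬((G ∧ (¬G ∧ ¬R)))) is unsatisfiable on its own:
  G=F, R=F: evaluates to False.
  G=F, R=T: evaluates to False.
  G=T, R=F: evaluates to False.
  G=T, R=T: evaluates to False.
So the whole conjunction is unsatisfiable.

No satisfying assignment exists.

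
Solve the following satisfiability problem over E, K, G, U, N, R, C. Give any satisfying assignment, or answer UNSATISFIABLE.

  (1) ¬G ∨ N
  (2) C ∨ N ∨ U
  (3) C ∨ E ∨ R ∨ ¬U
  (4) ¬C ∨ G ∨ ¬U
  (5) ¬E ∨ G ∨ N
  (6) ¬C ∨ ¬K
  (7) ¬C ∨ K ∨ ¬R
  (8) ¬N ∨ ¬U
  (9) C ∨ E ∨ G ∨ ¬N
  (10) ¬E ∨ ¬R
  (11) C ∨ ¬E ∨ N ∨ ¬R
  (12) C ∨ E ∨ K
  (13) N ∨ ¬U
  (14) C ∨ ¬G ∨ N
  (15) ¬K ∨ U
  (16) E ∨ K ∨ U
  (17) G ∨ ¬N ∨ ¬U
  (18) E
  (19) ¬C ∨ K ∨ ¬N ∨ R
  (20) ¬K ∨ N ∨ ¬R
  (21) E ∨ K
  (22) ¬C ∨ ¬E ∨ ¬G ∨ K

E = True, K = False, G = True, U = False, N = True, R = False, C = False

Unit clause (E) forces E = True.
In (¬E ∨ ¬R) only ¬R is left, so R = False.
Try K = True:
  (¬C ∨ ¬K) forces C = False.
  (¬K ∨ U) forces U = True.
  (¬N ∨ ¬U) forces N = False.
  clause (N ∨ ¬U) is falsified — backtrack.
So K = False.
Set G = True.
  then (¬G ∨ N) forces N = True.
  then (¬N ∨ ¬U) forces U = False.
  then (¬C ∨ K ∨ ¬N ∨ R) forces C = False.
All clauses satisfied.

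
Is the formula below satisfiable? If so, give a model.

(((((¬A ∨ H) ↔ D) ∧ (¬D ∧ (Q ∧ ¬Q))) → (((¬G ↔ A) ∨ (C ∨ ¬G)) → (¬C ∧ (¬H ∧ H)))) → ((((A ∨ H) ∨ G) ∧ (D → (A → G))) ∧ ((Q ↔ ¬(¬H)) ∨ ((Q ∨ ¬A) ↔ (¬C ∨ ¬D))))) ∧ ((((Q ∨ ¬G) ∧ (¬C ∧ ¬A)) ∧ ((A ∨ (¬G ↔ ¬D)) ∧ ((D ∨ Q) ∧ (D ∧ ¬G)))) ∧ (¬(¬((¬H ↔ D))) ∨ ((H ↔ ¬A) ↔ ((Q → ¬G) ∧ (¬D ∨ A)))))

No satisfying assignment exists.

Case D = True: the formula simplifies to ((((A ∨ H) ∨ G) ∧ (A → G)) ∧ ((Q ↔ ¬(¬H)) ∨ ((Q ∨ ¬A) ↔ ¬C))) ∧ ((((Q ∨ ¬G) ∧ (¬C ∧ ¬A)) ∧ ((A ∨ G) ∧ ¬G)) ∧ (¬(¬(¬H)) ∨ ((H ↔ ¬A) ↔ ((Q → ¬G) ∧ A)))).
  A = True: the conjunct ¬A is False.
  A = False: simplifies to ((H ∨ G) ∧ ((Q ↔ ¬(¬H)) ∨ ¬C)) ∧ ((((Q ∨ ¬G) ∧ ¬C) ∧ (G ∧ ¬G)) ∧ (¬(¬(¬H)) ∨ ¬H)).
    G = True: the conjunct ¬G is False.
    G = False: the conjunct G is False.
Case D = False: the conjunct D is False.
Both cases fail — unsatisfiable.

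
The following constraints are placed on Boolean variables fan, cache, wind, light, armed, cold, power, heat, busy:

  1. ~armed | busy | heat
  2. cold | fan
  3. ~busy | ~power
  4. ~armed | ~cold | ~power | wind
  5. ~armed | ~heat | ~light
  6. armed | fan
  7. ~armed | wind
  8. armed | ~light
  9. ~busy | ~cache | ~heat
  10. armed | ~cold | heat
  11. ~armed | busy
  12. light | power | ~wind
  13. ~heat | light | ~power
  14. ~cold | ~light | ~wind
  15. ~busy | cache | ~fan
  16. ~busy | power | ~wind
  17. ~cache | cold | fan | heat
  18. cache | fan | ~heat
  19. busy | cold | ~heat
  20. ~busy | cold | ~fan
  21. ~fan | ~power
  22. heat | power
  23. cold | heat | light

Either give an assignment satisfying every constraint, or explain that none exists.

fan=T; cache=T; wind=F; light=F; armed=F; cold=T; power=F; heat=T; busy=F

Set fan = True.
  then (~fan | ~power) forces power = False.
  then (heat | power) forces heat = True.
Set cache = True.
  then (~busy | ~cache | ~heat) forces busy = False.
  then (~armed | busy) forces armed = False.
  then (busy | cold | ~heat) forces cold = True.
  then (armed | ~light) forces light = False.
  then (light | power | ~wind) forces wind = False.
All clauses satisfied.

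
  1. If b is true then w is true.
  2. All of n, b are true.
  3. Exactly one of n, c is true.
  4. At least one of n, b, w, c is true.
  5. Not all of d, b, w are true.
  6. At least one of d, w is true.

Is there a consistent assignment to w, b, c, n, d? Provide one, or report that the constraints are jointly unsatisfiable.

w = True, b = True, c = False, n = True, d = False

  (1) b=T ⇒ w: T ✓
  (2) {n, b}: all 2 true ✓
  (3) {n, c}: 1 true — exactly one ✓
  (4) {n, b, w, c}: 3 true — at least one ✓
  (5) {d, b, w}: 2/3 true — not all ✓
  (6) {d, w}: 1 true — at least one ✓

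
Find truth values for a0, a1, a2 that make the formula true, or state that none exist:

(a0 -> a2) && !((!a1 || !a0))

a0 = True; a1 = True; a2 = True

  a0 -> a2 = True
  !((!a1 || !a0)) = True
    !a1 || !a0 = False
      !a1 = False
      !a0 = False
Both conjuncts True, so the formula holds.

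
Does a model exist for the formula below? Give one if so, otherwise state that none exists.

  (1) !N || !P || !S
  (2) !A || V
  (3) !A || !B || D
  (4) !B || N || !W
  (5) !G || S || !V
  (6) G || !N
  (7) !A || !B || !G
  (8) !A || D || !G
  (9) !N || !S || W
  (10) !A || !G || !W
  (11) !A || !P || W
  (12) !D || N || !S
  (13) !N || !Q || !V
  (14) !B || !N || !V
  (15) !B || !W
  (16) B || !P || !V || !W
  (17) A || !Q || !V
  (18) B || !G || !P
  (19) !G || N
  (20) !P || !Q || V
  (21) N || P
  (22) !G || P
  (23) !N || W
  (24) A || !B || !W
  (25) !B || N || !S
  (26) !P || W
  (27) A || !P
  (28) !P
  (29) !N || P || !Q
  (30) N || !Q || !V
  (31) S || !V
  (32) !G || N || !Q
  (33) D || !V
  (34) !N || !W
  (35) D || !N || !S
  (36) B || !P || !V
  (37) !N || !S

Case P = True:
  Clause (!P) is falsified — contradiction.
Case P = False:
  (N || P) forces N = True.
  (G || !N) forces G = True.
  Clause (!G || P) is falsified — contradiction.
Both cases fail, so the formula is unsatisfiable.

The formula is unsatisfiable.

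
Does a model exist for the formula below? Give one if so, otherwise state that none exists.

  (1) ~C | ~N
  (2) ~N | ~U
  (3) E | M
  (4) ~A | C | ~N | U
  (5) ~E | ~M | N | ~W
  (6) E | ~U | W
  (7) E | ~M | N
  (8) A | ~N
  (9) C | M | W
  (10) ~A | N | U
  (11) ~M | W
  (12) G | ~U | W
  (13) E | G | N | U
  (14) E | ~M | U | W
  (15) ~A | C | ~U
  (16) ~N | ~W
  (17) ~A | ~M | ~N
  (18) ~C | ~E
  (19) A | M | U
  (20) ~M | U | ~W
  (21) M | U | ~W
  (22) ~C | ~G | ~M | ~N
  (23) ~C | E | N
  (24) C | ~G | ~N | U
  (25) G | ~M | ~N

Set E = True.
  then (~C | ~E) forces C = False.
Set U = True.
  then (~N | ~U) forces N = False.
  then (~A | C | ~U) forces A = False.
Try M = True:
  (~E | ~M | N | ~W) forces W = False.
  clause (~M | W) is falsified — backtrack.
So M = False.
  then (C | M | W) forces W = True.
Set G = True.
All clauses satisfied.

E: True, U: True, M: False, N: False, W: True, G: True, C: False, A: False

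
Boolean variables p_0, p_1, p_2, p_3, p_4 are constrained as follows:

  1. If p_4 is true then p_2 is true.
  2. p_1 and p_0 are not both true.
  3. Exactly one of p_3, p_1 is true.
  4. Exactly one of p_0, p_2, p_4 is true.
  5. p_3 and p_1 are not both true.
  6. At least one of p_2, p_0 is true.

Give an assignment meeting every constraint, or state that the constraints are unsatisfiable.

p_0=F, p_1=T, p_2=T, p_3=F, p_4=F

  (1) p_4=F ⇒ p_2: vacuous ✓
  (2) p_1=T, p_0=F — not both ✓
  (3) {p_3, p_1}: 1 true — exactly one ✓
  (4) {p_0, p_2, p_4}: 1 true — exactly one ✓
  (5) p_3=F, p_1=T — not both ✓
  (6) {p_2, p_0}: 1 true — at least one ✓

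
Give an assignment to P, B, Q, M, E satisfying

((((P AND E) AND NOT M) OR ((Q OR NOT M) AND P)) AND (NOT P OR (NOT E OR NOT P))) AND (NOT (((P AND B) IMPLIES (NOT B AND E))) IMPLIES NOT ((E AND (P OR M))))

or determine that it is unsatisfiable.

P=T; B=T; Q=T; M=T; E=F

  (((P AND E) AND NOT M) OR ((Q OR NOT M) AND P)) AND (NOT P OR (NOT E OR NOT P)) = True
    ((P AND E) AND NOT M) OR ((Q OR NOT M) AND P) = True
      (P AND E) AND NOT M = False
        P AND E = False
        NOT M = False
      (Q OR NOT M) AND P = True
        Q OR NOT M = True
          NOT M = False
    NOT P OR (NOT E OR NOT P) = True
      NOT P = False
      NOT E OR NOT P = True
        NOT E = True
        NOT P = False
  NOT (((P AND B) IMPLIES (NOT B AND E))) IMPLIES NOT ((E AND (P OR M))) = True
    NOT (((P AND B) IMPLIES (NOT B AND E))) = True
      (P AND B) IMPLIES (NOT B AND E) = False
        P AND B = True
        NOT B AND E = False
          NOT B = False
    NOT ((E AND (P OR M))) = True
      E AND (P OR M) = False
        P OR M = True
Both conjuncts True, so the formula holds.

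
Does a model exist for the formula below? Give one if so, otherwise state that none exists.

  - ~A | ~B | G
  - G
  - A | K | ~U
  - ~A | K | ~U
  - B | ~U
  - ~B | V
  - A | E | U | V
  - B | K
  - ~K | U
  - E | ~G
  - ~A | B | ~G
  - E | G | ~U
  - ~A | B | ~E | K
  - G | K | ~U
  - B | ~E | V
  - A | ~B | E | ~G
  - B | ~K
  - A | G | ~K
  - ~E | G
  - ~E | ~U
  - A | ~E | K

Unit clause (G) forces G = True.
In (E | ~G) only E is left, so E = True.
In (~E | ~U) only ~U is left, so U = False.
In (~K | U) only ~K is left, so K = False.
In (A | ~E | K) only A is left, so A = True.
In (B | K) only B is left, so B = True.
In (~B | V) only V is left, so V = True.
All clauses satisfied.

V = True; G = True; K = False; A = True; E = True; U = False; B = True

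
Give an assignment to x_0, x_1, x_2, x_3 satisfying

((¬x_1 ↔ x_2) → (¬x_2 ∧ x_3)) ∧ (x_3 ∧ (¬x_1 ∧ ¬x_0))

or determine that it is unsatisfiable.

x_0: False, x_1: False, x_2: False, x_3: True

  (¬x_1 ↔ x_2) → (¬x_2 ∧ x_3) = True
    ¬x_1 ↔ x_2 = False
      ¬x_1 = True
    ¬x_2 ∧ x_3 = True
      ¬x_2 = True
  x_3 ∧ (¬x_1 ∧ ¬x_0) = True
    ¬x_1 ∧ ¬x_0 = True
      ¬x_1 = True
      ¬x_0 = True
Both conjuncts True, so the formula holds.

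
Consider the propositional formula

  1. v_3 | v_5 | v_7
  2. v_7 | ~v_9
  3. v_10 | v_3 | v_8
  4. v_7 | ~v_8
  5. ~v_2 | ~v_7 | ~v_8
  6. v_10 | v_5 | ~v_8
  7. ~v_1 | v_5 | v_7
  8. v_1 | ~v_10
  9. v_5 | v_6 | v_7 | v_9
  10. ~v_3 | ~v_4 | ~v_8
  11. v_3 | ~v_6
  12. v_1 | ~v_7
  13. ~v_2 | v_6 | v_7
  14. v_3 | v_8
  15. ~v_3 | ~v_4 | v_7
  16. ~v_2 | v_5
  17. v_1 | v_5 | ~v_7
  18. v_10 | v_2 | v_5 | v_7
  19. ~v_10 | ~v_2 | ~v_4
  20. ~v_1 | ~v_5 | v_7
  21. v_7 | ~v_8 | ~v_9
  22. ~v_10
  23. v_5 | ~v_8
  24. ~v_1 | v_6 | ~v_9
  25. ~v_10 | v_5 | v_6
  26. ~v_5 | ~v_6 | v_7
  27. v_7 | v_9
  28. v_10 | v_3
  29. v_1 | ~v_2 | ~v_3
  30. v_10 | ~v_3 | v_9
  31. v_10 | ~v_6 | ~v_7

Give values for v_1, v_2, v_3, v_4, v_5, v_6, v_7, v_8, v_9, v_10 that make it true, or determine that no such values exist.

UNSATISFIABLE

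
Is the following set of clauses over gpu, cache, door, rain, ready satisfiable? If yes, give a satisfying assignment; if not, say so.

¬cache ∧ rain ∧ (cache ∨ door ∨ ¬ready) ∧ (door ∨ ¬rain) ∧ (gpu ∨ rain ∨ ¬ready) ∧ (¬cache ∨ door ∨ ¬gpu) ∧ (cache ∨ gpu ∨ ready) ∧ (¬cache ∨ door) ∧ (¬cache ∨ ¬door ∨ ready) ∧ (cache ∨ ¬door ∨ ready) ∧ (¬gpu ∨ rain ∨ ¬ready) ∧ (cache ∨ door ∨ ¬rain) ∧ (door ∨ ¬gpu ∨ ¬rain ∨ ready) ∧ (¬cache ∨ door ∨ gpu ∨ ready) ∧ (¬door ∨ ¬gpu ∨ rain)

Unit clause (¬cache) forces cache = False.
Unit clause (rain) forces rain = True.
In (door ∨ ¬rain) only door is left, so door = True.
In (cache ∨ ¬door ∨ ready) only ready is left, so ready = True.
Set gpu = True.
All clauses satisfied.

gpu=T; cache=F; door=T; rain=T; ready=T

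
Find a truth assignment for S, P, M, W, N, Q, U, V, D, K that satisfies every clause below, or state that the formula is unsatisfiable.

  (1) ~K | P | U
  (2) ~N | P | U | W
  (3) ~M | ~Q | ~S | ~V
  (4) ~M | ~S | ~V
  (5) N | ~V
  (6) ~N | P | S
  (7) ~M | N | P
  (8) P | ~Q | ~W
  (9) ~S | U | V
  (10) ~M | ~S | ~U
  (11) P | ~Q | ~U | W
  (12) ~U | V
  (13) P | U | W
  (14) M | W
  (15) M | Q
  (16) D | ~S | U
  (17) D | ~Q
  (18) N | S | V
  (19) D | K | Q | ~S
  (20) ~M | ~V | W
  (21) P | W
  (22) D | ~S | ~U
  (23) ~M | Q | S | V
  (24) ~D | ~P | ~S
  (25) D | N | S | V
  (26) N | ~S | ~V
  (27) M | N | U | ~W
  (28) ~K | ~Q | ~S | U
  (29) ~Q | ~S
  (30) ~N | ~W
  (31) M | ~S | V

S=F; P=T; M=T; W=F; N=T; Q=T; U=F; V=F; D=T; K=F

Try S = True:
  (~Q | ~S) forces Q = False.
  (M | Q) forces M = True.
  (~M | ~S | ~V) forces V = False.
  (~S | U | V) forces U = True.
  clause (~M | ~S | ~U) is falsified — backtrack.
So S = False.
Set P = True.
Set M = True.
Try W = True:
  (~N | ~W) forces N = False.
  (N | ~V) forces V = False.
  clause (N | S | V) is falsified — backtrack.
So W = False.
  then (~M | ~V | W) forces V = False.
  then (~M | Q | S | V) forces Q = True.
  then (~U | V) forces U = False.
  then (D | ~Q) forces D = True.
  then (N | S | V) forces N = True.
Set K = False.
All clauses satisfied.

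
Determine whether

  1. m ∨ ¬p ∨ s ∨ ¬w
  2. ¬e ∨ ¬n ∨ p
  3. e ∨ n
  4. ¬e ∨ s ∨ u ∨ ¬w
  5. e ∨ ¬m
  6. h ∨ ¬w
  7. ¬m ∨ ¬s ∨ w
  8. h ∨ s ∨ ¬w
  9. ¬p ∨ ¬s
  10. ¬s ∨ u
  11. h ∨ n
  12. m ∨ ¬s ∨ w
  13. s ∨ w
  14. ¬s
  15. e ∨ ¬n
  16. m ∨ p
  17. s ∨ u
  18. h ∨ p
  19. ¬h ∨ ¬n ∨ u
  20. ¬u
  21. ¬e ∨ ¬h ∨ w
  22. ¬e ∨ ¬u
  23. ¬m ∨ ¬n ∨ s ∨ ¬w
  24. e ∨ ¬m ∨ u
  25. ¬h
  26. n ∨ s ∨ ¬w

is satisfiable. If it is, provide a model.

Case u = True:
  Clause (¬u) is falsified — contradiction.
Case u = False:
  (¬s ∨ u) forces s = False.
  Clause (s ∨ u) is falsified — contradiction.
Both cases fail, so the formula is unsatisfiable.

Unsatisfiable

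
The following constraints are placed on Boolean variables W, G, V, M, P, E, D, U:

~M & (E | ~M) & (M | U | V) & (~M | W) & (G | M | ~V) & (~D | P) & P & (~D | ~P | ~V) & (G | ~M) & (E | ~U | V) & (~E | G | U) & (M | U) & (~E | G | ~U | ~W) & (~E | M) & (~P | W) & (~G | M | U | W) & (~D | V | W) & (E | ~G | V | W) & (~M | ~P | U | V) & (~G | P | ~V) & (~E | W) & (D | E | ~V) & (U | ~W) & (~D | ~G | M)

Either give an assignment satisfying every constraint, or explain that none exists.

Case M = True:
  Clause (~M) is falsified — contradiction.
Case M = False:
  (P) forces P = True.
  (M | U) forces U = True.
  (~E | M) forces E = False.
  (E | ~U | V) forces V = True.
  (G | M | ~V) forces G = True.
  (~D | ~P | ~V) forces D = False.
  Clause (D | E | ~V) is falsified — contradiction.
Both cases fail, so the formula is unsatisfiable.

Unsatisfiable — no assignment works.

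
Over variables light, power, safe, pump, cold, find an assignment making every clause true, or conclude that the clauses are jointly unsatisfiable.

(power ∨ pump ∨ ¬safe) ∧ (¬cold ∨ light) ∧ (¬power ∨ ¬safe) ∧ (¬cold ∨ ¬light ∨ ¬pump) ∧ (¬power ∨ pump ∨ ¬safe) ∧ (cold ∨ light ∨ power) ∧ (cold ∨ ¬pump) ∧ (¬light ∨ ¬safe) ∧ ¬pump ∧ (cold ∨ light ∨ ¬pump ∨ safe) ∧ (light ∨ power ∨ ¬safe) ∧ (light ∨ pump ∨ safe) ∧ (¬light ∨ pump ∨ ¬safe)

Unit clause (¬pump) forces pump = False.
Try light = False:
  (¬cold ∨ light) forces cold = False.
  (cold ∨ light ∨ power) forces power = True.
  (¬power ∨ ¬safe) forces safe = False.
  clause (light ∨ pump ∨ safe) is falsified — backtrack.
So light = True.
  then (¬light ∨ ¬safe) forces safe = False.
Set power = False.
Set cold = False.
All clauses satisfied.

light: True, power: False, safe: False, pump: False, cold: False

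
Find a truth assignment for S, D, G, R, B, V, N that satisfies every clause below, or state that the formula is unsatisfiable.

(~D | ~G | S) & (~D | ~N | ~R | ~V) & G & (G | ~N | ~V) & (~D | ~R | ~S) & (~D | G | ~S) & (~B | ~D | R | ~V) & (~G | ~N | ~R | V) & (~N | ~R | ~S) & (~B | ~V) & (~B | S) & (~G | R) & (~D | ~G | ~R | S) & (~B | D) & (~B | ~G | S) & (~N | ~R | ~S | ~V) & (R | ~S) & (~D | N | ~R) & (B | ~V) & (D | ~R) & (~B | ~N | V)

Case G = True:
  (~G | R) forces R = True.
  (D | ~R) forces D = True.
  (~D | ~G | S) forces S = True.
  Clause (~D | ~R | ~S) is falsified — contradiction.
Case G = False:
  Clause (G) is falsified — contradiction.
Both cases fail, so the formula is unsatisfiable.

UNSATISFIABLE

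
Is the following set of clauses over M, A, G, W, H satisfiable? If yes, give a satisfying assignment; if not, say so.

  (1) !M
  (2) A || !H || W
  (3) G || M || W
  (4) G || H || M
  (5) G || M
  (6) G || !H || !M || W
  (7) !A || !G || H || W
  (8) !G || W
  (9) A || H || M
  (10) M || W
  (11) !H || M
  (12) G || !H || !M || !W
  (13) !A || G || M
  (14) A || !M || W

M=F, A=T, G=T, W=T, H=F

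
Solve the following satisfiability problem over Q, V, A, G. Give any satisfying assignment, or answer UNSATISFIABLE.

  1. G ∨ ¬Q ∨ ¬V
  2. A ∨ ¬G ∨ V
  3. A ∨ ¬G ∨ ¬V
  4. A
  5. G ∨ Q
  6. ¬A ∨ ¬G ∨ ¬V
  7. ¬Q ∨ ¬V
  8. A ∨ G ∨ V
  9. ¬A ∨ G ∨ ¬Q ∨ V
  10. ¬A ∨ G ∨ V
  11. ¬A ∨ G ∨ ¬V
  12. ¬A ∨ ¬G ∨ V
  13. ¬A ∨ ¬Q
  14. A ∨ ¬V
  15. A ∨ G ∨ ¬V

Unsatisfiable — no assignment works.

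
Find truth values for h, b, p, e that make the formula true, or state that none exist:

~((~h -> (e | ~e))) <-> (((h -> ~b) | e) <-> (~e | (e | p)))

h: True, b: True, p: True, e: False

  ~((~h -> (e | ~e))) <-> (((h -> ~b) | e) <-> (~e | (e | p))) = True
    ~((~h -> (e | ~e))) = False
      ~h -> (e | ~e) = True
        ~h = False
        e | ~e = True
          ~e = True
    ((h -> ~b) | e) <-> (~e | (e | p)) = False
      (h -> ~b) | e = False
        h -> ~b = False
          ~b = False
      ~e | (e | p) = True
        ~e = True
        e | p = True
The formula evaluates to True.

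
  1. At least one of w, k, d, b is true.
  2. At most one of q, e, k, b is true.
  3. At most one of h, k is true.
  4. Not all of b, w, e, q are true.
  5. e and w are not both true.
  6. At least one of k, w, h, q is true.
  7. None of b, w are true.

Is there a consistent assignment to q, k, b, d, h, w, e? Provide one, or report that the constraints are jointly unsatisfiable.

q = False, k = False, b = False, d = True, h = True, w = False, e = True

  (1) {w, k, d, b}: 1 true — at least one ✓
  (2) {q, e, k, b}: 1 true — at most one ✓
  (3) {h, k}: 1 true — at most one ✓
  (4) {b, w, e, q}: 1/4 true — not all ✓
  (5) e=T, w=F — not both ✓
  (6) {k, w, h, q}: 1 true — at least one ✓
  (7) {b, w}: 0 true — none ✓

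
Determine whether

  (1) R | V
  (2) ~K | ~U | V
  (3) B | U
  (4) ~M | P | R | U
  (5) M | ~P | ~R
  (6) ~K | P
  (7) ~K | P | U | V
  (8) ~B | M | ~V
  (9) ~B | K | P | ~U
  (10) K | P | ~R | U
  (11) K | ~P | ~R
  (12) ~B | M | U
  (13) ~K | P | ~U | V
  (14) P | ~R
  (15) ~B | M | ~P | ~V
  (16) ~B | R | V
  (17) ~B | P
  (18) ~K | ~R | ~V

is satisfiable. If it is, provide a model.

U = True, R = False, K = False, V = True, P = True, B = False, M = False

Set U = True.
Try R = True:
  (P | ~R) forces P = True.
  (M | ~P | ~R) forces M = True.
  (K | ~P | ~R) forces K = True.
  (~K | ~U | V) forces V = True.
  clause (~K | ~R | ~V) is falsified — backtrack.
So R = False.
  then (R | V) forces V = True.
Set K = False.
Set P = True.
Set B = False.
Set M = False.
All clauses satisfied.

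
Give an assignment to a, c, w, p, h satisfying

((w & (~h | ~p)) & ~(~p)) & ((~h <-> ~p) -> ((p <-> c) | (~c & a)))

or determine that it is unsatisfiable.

a = True, c = False, w = True, p = True, h = False

  (w & (~h | ~p)) & ~(~p) = True
    w & (~h | ~p) = True
      ~h | ~p = True
        ~h = True
        ~p = False
    ~(~p) = True
      ~p = False
  (~h <-> ~p) -> ((p <-> c) | (~c & a)) = True
    ~h <-> ~p = False
      ~h = True
      ~p = False
    (p <-> c) | (~c & a) = True
      p <-> c = False
      ~c & a = True
        ~c = True
Both conjuncts True, so the formula holds.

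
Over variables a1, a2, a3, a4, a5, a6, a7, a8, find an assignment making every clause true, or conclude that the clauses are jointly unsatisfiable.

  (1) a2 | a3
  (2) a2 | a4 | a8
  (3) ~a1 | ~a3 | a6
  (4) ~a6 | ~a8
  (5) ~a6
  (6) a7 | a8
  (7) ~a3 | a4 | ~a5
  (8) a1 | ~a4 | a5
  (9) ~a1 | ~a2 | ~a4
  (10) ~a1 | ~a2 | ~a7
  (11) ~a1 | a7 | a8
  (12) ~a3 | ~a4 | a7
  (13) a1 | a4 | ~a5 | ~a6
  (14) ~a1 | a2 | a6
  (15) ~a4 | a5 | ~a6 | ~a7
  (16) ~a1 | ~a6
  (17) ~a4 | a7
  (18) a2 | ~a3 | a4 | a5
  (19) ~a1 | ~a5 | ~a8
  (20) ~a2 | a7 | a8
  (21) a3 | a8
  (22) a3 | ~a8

a1: False; a2: True; a3: True; a4: True; a5: True; a6: False; a7: True; a8: True

Unit clause (~a6) forces a6 = False.
Set a1 = False.
Set a2 = True.
Try a3 = False:
  (a3 | a8) forces a8 = True.
  clause (a3 | ~a8) is falsified — backtrack.
So a3 = True.
Set a4 = True.
  then (a1 | ~a4 | a5) forces a5 = True.
  then (~a3 | ~a4 | a7) forces a7 = True.
Set a8 = True.
All clauses satisfied.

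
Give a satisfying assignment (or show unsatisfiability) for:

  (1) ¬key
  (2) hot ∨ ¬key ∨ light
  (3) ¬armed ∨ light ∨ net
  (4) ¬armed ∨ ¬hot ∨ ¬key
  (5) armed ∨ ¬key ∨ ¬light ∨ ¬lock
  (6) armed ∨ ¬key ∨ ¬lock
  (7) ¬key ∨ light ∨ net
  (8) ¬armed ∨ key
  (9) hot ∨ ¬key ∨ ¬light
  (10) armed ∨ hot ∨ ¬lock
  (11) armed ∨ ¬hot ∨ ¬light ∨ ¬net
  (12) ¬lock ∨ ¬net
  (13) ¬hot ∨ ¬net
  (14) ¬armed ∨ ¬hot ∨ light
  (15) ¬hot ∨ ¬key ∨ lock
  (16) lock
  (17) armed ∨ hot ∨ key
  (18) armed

Case armed = True:
  (¬key) forces key = False.
  Clause (¬armed ∨ key) is falsified — contradiction.
Case armed = False:
  Clause (armed) is falsified — contradiction.
Both cases fail, so the formula is unsatisfiable.

Unsatisfiable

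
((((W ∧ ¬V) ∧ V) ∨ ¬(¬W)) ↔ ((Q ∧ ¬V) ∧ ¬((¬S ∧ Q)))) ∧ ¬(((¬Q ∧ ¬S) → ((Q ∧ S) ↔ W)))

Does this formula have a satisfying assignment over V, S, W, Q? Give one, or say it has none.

The formula is unsatisfiable.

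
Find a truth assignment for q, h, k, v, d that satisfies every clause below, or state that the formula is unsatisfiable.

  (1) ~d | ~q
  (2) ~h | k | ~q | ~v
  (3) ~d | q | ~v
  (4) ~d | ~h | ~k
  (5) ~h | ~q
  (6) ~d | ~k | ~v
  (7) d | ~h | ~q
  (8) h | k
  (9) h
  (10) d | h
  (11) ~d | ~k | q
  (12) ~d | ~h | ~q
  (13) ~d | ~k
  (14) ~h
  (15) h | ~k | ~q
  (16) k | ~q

UNSATISFIABLE

Case h = True:
  Clause (~h) is falsified — contradiction.
Case h = False:
  Clause (h) is falsified — contradiction.
Both cases fail, so the formula is unsatisfiable.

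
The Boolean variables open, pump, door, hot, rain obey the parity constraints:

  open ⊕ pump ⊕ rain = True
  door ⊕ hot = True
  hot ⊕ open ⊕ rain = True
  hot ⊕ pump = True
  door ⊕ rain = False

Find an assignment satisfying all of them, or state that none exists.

Unsatisfiable — no assignment works.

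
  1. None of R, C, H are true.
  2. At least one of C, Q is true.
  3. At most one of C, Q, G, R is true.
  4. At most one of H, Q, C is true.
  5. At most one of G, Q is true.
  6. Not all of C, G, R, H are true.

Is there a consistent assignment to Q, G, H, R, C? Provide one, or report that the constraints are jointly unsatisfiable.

Q=T; G=F; H=F; R=F; C=F

  (1) {R, C, H}: 0 true — none ✓
  (2) {C, Q}: 1 true — at least one ✓
  (3) {C, Q, G, R}: 1 true — at most one ✓
  (4) {H, Q, C}: 1 true — at most one ✓
  (5) {G, Q}: 1 true — at most one ✓
  (6) {C, G, R, H}: 0/4 true — not all ✓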